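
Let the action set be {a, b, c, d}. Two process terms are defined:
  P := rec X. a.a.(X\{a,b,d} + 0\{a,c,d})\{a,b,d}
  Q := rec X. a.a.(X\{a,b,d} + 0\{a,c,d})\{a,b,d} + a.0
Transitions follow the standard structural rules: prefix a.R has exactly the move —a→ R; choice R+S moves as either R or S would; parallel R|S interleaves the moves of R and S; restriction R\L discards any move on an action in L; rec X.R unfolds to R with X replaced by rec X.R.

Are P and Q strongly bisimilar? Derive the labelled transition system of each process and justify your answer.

not bisimilar

LTS(P): 3 reachable states
  u0 = rec X. a.a.(X\{a,b,d} + 0\{a,c,d})\{a,b,d} | =a=> u1
  u1 = a.((rec X. a.a.(X\{a,b,d} + 0\{a,c,d})\{a,b,d})\{a,b,d} + 0\{a,c,d})\{a,b,d} | =a=> u2
  u2 = ((rec X. a.a.(X\{a,b,d} + 0\{a,c,d})\{a,b,d})\{a,b,d} + 0\{a,c,d})\{a,b,d} | stopped
LTS(Q): 4 reachable states
  v0 = rec X. a.a.(X\{a,b,d} + 0\{a,c,d})\{a,b,d} + a.0 | =a=> v1, =a=> v2
  v1 = 0 | stopped
  v2 = a.((rec X. a.a.(X\{a,b,d} + 0\{a,c,d})\{a,b,d} + a.0)\{a,b,d} + 0\{a,c,d})\{a,b,d} | =a=> v3
  v3 = ((rec X. a.a.(X\{a,b,d} + 0\{a,c,d})\{a,b,d} + a.0)\{a,b,d} + 0\{a,c,d})\{a,b,d} | stopped
Coarsest stable partition (strong bisimilarity classes):
  B0 = {u0}
  B1 = {u1, v2}
  B2 = {u2, v1, v3}
  B3 = {v0}
u0 ∈ B0, v0 ∈ B3 → different blocks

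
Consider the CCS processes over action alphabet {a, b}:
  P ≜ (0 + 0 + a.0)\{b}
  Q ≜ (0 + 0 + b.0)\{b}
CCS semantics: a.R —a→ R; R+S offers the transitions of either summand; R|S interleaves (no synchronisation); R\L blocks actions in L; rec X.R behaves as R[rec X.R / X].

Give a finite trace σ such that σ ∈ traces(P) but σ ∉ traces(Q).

LTS(P): 2 reachable states
  m0 = (0 + 0 + a.0)\{b} | --a--▸ m1
  m1 = 0\{b} | deadlocked
LTS(Q): 1 reachable states
  n0 = (0 + 0 + b.0)\{b} | deadlocked
Trace ⟨a⟩ through P, begin at {m0}:
  step 1 (a): {m1}
  ✓ P
Trace ⟨a⟩ through Q, begin at {n0}:
  step 1 (a): ∅  — Q cannot continue

a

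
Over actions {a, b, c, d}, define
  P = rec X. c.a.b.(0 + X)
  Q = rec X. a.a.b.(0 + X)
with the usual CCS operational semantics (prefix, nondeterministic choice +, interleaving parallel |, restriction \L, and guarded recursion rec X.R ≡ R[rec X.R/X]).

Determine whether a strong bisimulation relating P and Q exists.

LTS(P): 4 reachable states
  p0 = rec X. c.a.b.(0 + X) has moves ··c··> p1
  p1 = a.b.(0 + (rec X. c.a.b.(0 + X))) has moves ··a··> p2
  p2 = b.(0 + (rec X. c.a.b.(0 + X))) has moves ··b··> p3
  p3 = 0 + (rec X. c.a.b.(0 + X)) has moves ··c··> p1
LTS(Q): 4 reachable states
  q0 = rec X. a.a.b.(0 + X) has moves ··a··> q1
  q1 = a.b.(0 + (rec X. a.a.b.(0 + X))) has moves ··a··> q2
  q2 = b.(0 + (rec X. a.a.b.(0 + X))) has moves ··b··> q3
  q3 = 0 + (rec X. a.a.b.(0 + X)) has moves ··a··> q1
Coarsest stable partition (strong bisimilarity classes):
  B0 = {p0, p3}
  B1 = {p1}
  B2 = {p2}
  B3 = {q0, q3}
  B4 = {q1}
  B5 = {q2}
p0 ∈ B0, q0 ∈ B3 → different blocks

NO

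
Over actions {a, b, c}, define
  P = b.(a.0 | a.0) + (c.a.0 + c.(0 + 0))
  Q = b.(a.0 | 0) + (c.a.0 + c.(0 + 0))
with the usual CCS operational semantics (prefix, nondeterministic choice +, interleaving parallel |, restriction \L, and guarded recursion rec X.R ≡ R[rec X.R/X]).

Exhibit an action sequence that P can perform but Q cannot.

LTS(P): 8 reachable states
  s0 = b.(a.0 | a.0) + (c.a.0 + c.(0 + 0)) | ··b··> s1, ··c··> s2, ··c··> s3
  s1 = a.0 | a.0 | ··a··> s4, ··a··> s5
  s2 = 0 + 0 | ∅
  s3 = a.0 | ··a··> s6
  s4 = 0 | a.0 | ··a··> s7
  s5 = a.0 | 0 | ··a··> s7
  s6 = 0 | ∅
  s7 = 0 | 0 | ∅
LTS(Q): 6 reachable states
  t0 = b.(a.0 | 0) + (c.a.0 + c.(0 + 0)) | ··b··> t1, ··c··> t2, ··c··> t3
  t1 = a.0 | 0 | ··a··> t4
  t2 = 0 + 0 | ∅
  t3 = a.0 | ··a··> t5
  t4 = 0 | 0 | ∅
  t5 = 0 | ∅
Executing baa from P (initial set {s0}):
  after b @ step 1: {s1}
  after a @ step 2: {s4, s5}
  after a @ step 3: {s7}
  ✓ P
Executing baa from Q (initial set {t0}):
  after b @ step 1: {t1}
  after a @ step 2: {t4}
  after a @ step 3: ∅ (Q stuck)

baa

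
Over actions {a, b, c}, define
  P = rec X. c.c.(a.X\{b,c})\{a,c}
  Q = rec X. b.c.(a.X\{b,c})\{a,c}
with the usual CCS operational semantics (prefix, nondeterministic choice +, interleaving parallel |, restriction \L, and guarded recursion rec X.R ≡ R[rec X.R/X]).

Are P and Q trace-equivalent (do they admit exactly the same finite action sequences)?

Reachable graph of P (3 states):
  p0 = rec X. c.c.(a.X\{b,c})\{a,c} → —c→ p1
  p1 = c.(a.(rec X. c.c.(a.X\{b,c})\{a,c})\{b,c})\{a,c} → —c→ p2
  p2 = (a.(rec X. c.c.(a.X\{b,c})\{a,c})\{b,c})\{a,c} → ·
Reachable graph of Q (3 states):
  q0 = rec X. b.c.(a.X\{b,c})\{a,c} → —b→ q1
  q1 = c.(a.(rec X. b.c.(a.X\{b,c})\{a,c})\{b,c})\{a,c} → —c→ q2
  q2 = (a.(rec X. b.c.(a.X\{b,c})\{a,c})\{b,c})\{a,c} → ·
Run σ = ⟨c⟩ on P: start {p0}
  step 1 (c): {p1}
  — P admits the full trace.
Run σ = ⟨c⟩ on Q: start {q0}
  step 1 (c): no successor for Q

traces(P) ≠ traces(Q) — witness ⟨c⟩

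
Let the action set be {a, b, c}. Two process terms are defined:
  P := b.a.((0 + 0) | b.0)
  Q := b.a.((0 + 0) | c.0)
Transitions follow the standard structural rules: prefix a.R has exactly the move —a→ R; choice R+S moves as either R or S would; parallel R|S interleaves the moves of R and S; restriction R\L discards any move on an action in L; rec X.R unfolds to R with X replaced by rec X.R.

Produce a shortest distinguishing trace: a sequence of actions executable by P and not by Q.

Reachable graph of P (4 states):
  s0 = b.a.((0 + 0) | b.0) → ··b··> s1
  s1 = a.((0 + 0) | b.0) → ··a··> s2
  s2 = (0 + 0) | b.0 → ··b··> s3
  s3 = (0 + 0) | 0 → ·
Reachable graph of Q (4 states):
  t0 = b.a.((0 + 0) | c.0) → ··b··> t1
  t1 = a.((0 + 0) | c.0) → ··a··> t2
  t2 = (0 + 0) | c.0 → ··c··> t3
  t3 = (0 + 0) | 0 → ·
Run σ = ⟨bab⟩ on P: start {s0}
  [1] b ⇒ {s1}
  [2] a ⇒ {s2}
  [3] b ⇒ {s3}
  P completes σ.
Run σ = ⟨bab⟩ on Q: start {t0}
  [1] b ⇒ {t1}
  [2] a ⇒ {t2}
  [3] b ⇒ no successor for Q

bab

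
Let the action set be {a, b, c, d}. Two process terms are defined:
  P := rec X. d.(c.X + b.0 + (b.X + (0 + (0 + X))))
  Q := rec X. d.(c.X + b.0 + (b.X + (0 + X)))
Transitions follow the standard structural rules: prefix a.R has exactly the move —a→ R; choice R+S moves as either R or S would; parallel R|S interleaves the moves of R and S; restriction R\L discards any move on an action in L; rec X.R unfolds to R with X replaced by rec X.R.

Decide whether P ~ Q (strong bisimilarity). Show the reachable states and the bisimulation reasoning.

bisimilar

P's transition system — 3 states:
  m0 = rec X. d.(c.X + b.0 + (b.X + (0 + (0 + X)))) :: ··d··> m1
  m1 = c.(rec X. d.(c.X + b.0 + (b.X + (0 + (0 + X))))) + b.0 + (b.(rec X. d.(c.X + b.0 + (b.X + (0 + (0 + X))))) + (0 + (0 + (rec X. d.(c.X + b.0 + (b.X + (0 + (0 + X)))))))) :: ··b··> m0, ··b··> m2, ··c··> m0, ··d··> m1
  m2 = 0 :: deadlocked
Q's transition system — 3 states:
  n0 = rec X. d.(c.X + b.0 + (b.X + (0 + X))) :: ··d··> n1
  n1 = c.(rec X. d.(c.X + b.0 + (b.X + (0 + X)))) + b.0 + (b.(rec X. d.(c.X + b.0 + (b.X + (0 + X)))) + (0 + (rec X. d.(c.X + b.0 + (b.X + (0 + X)))))) :: ··b··> n0, ··b··> n2, ··c··> n0, ··d··> n1
  n2 = 0 :: deadlocked
Coarsest stable partition (strong bisimilarity classes):
  B0 = {m0, n0}
  B1 = {m1, n1}
  B2 = {m2, n2}
m0 ∈ B0, n0 ∈ B0 → same block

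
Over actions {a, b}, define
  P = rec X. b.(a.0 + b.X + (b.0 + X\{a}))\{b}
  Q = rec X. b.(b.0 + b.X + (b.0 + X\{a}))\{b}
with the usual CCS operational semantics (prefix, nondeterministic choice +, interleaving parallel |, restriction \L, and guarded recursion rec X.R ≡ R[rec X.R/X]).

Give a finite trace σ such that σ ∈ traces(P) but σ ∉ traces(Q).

ba

LTS(P): 3 reachable states
  p0 = rec X. b.(a.0 + b.X + (b.0 + X\{a}))\{b} | --b--▸ p1
  p1 = (a.0 + b.(rec X. b.(a.0 + b.X + (b.0 + X\{a}))\{b}) + (b.0 + (rec X. b.(a.0 + b.X + (b.0 + X\{a}))\{b})\{a}))\{b} | --a--▸ p2
  p2 = 0\{b} | (no moves)
LTS(Q): 2 reachable states
  q0 = rec X. b.(b.0 + b.X + (b.0 + X\{a}))\{b} | --b--▸ q1
  q1 = (b.0 + b.(rec X. b.(b.0 + b.X + (b.0 + X\{a}))\{b}) + (b.0 + (rec X. b.(b.0 + b.X + (b.0 + X\{a}))\{b})\{a}))\{b} | (no moves)
Trace ⟨ba⟩ through P, begin at {p0}:
  [1] b ⇒ {p1}
  [2] a ⇒ {p2}
  — P admits the full trace.
Trace ⟨ba⟩ through Q, begin at {q0}:
  [1] b ⇒ {q1}
  [2] a ⇒ ∅ (Q stuck)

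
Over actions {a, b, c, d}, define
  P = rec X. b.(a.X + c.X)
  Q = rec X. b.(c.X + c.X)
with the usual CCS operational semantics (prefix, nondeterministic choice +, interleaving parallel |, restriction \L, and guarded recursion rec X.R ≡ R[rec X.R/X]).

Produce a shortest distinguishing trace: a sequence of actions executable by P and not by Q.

Reachable graph of P (2 states):
  p0 = rec X. b.(a.X + c.X) has moves —b→ p1
  p1 = a.(rec X. b.(a.X + c.X)) + c.(rec X. b.(a.X + c.X)) has moves —a→ p0, —c→ p0
Reachable graph of Q (2 states):
  q0 = rec X. b.(c.X + c.X) has moves —b→ q1
  q1 = c.(rec X. b.(c.X + c.X)) + c.(rec X. b.(c.X + c.X)) has moves —c→ q0
Trace ⟨ba⟩ through P, begin at {p0}:
  [1] b ⇒ {p1}
  [2] a ⇒ {p0}
  — P admits the full trace.
Trace ⟨ba⟩ through Q, begin at {q0}:
  [1] b ⇒ {q1}
  [2] a ⇒ no successor for Q

ba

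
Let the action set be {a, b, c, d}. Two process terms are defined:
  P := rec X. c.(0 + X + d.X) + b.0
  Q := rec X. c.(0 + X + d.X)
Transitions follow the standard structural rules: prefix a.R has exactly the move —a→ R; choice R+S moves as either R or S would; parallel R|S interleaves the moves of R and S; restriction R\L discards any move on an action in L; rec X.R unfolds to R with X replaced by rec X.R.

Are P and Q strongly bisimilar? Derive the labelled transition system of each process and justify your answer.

P's transition system — 3 states:
  u0 = rec X. c.(0 + X + d.X) + b.0 :: =b=> u1, =c=> u2
  u1 = 0 :: stopped
  u2 = 0 + (rec X. c.(0 + X + d.X) + b.0) + d.(rec X. c.(0 + X + d.X) + b.0) :: =b=> u1, =c=> u2, =d=> u0
Q's transition system — 2 states:
  v0 = rec X. c.(0 + X + d.X) :: =c=> v1
  v1 = 0 + (rec X. c.(0 + X + d.X)) + d.(rec X. c.(0 + X + d.X)) :: =c=> v1, =d=> v0
Bisimilarity quotient blocks:
  B0 = {u0}
  B1 = {u2}
  B2 = {u1}
  B3 = {v0}
  B4 = {v1}
u0 ∈ B0, v0 ∈ B3 → different blocks

P ≁ Q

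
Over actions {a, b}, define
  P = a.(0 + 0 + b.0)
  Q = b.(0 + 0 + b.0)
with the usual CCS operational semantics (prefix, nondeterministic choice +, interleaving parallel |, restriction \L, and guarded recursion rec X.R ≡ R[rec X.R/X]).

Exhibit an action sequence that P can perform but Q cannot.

P's transition system — 3 states:
  m0 = a.(0 + 0 + b.0) :: -a-> m1
  m1 = 0 + 0 + b.0 :: -b-> m2
  m2 = 0 :: deadlocked
Q's transition system — 3 states:
  n0 = b.(0 + 0 + b.0) :: -b-> n1
  n1 = 0 + 0 + b.0 :: -b-> n2
  n2 = 0 :: deadlocked
Trace ⟨a⟩ through P, begin at {m0}:
  step 1 (a): {m1}
  ✓ P
Trace ⟨a⟩ through Q, begin at {n0}:
  step 1 (a): no successor for Q

a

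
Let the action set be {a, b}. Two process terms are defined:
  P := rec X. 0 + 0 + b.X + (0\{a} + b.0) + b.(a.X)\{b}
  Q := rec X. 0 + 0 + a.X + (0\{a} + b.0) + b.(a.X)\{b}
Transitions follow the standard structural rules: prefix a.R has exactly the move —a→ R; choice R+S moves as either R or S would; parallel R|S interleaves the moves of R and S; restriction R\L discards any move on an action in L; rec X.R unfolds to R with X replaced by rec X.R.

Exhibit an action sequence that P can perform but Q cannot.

LTS(P): 4 reachable states
  u0 = rec X. 0 + 0 + b.X + (0\{a} + b.0) + b.(a.X)\{b} has moves -b-> u0, -b-> u1, -b-> u2
  u1 = (a.(rec X. 0 + 0 + b.X + (0\{a} + b.0) + b.(a.X)\{b}))\{b} has moves -a-> u3
  u2 = 0 has moves ∅
  u3 = (rec X. 0 + 0 + b.X + (0\{a} + b.0) + b.(a.X)\{b})\{b} has moves ∅
LTS(Q): 4 reachable states
  v0 = rec X. 0 + 0 + a.X + (0\{a} + b.0) + b.(a.X)\{b} has moves -a-> v0, -b-> v1, -b-> v2
  v1 = (a.(rec X. 0 + 0 + a.X + (0\{a} + b.0) + b.(a.X)\{b}))\{b} has moves -a-> v3
  v2 = 0 has moves ∅
  v3 = (rec X. 0 + 0 + a.X + (0\{a} + b.0) + b.(a.X)\{b})\{b} has moves -a-> v3
Run σ = ⟨bb⟩ on P: start {u0}
  step 1 (b): {u0, u1, u2}
  step 2 (b): {u0, u1, u2}
  — P admits the full trace.
Run σ = ⟨bb⟩ on Q: start {v0}
  step 1 (b): {v1, v2}
  step 2 (b): ∅  — Q cannot continue

bb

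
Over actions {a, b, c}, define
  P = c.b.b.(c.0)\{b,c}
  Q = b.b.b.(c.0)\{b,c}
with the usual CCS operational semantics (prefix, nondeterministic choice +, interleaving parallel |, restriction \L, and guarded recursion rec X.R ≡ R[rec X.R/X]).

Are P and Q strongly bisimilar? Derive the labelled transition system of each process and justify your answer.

Reachable graph of P (4 states):
  u0 = c.b.b.(c.0)\{b,c} has moves --c--▸ u1
  u1 = b.b.(c.0)\{b,c} has moves --b--▸ u2
  u2 = b.(c.0)\{b,c} has moves --b--▸ u3
  u3 = (c.0)\{b,c} has moves ∅
Reachable graph of Q (4 states):
  v0 = b.b.b.(c.0)\{b,c} has moves --b--▸ v1
  v1 = b.b.(c.0)\{b,c} has moves --b--▸ v2
  v2 = b.(c.0)\{b,c} has moves --b--▸ v3
  v3 = (c.0)\{b,c} has moves ∅
Coarsest stable partition (strong bisimilarity classes):
  B0 = {u0}
  B1 = {u1, v1}
  B2 = {u2, v2}
  B3 = {u3, v3}
  B4 = {v0}
u0 ∈ B0, v0 ∈ B4 → different blocks

not bisimilar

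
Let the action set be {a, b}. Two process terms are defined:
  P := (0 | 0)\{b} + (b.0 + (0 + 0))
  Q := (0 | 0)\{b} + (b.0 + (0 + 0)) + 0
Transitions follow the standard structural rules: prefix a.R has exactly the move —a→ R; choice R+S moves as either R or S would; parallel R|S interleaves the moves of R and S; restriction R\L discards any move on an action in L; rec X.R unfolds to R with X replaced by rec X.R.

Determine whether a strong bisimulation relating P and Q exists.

LTS(P): 2 reachable states
  u0 = (0 | 0)\{b} + (b.0 + (0 + 0)) ⊢ =b=> u1
  u1 = 0 ⊢ stopped
LTS(Q): 2 reachable states
  v0 = (0 | 0)\{b} + (b.0 + (0 + 0)) + 0 ⊢ =b=> v1
  v1 = 0 ⊢ stopped
Partition-refinement fixed point:
  B0 = {u0, v0}
  B1 = {u1, v1}
u0 ∈ B0, v0 ∈ B0 → same block

P ~ Q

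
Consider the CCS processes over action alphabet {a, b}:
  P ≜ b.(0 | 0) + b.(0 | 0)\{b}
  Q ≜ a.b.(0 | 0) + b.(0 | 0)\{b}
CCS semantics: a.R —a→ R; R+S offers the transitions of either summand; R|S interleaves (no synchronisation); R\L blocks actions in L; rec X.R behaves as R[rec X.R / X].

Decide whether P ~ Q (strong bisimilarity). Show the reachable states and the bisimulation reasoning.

P ≁ Q

P's transition system — 3 states:
  u0 = b.(0 | 0) + b.(0 | 0)\{b} has moves -b-> u1, -b-> u2
  u1 = (0 | 0)\{b} has moves stopped
  u2 = 0 | 0 has moves stopped
Q's transition system — 4 states:
  v0 = a.b.(0 | 0) + b.(0 | 0)\{b} has moves -a-> v1, -b-> v2
  v1 = b.(0 | 0) has moves -b-> v3
  v2 = (0 | 0)\{b} has moves stopped
  v3 = 0 | 0 has moves stopped
Bisimilarity quotient blocks:
  B0 = {u0, v1}
  B1 = {u1, u2, v2, v3}
  B2 = {v0}
u0 ∈ B0, v0 ∈ B2 → different blocks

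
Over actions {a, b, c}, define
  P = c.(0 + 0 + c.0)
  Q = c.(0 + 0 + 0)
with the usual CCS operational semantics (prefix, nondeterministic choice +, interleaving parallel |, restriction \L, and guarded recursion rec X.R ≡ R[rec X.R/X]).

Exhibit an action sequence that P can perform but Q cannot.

P's transition system — 3 states:
  s0 = c.(0 + 0 + c.0) :: ··c··> s1
  s1 = 0 + 0 + c.0 :: ··c··> s2
  s2 = 0 :: stopped
Q's transition system — 2 states:
  t0 = c.(0 + 0 + 0) :: ··c··> t1
  t1 = 0 + 0 + 0 :: stopped
Trace ⟨cc⟩ through P, begin at {s0}:
  after c @ step 1: {s1}
  after c @ step 2: {s2}
  — P admits the full trace.
Trace ⟨cc⟩ through Q, begin at {t0}:
  after c @ step 1: {t1}
  after c @ step 2: ∅ (Q stuck)

cc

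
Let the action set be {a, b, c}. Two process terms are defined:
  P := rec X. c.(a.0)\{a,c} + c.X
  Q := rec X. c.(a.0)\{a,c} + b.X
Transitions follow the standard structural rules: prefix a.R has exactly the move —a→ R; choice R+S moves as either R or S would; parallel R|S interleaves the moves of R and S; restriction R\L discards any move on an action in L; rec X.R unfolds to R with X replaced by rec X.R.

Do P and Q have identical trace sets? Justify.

Reachable graph of P (2 states):
  s0 = rec X. c.(a.0)\{a,c} + c.X ⊢ —c→ s0, —c→ s1
  s1 = (a.0)\{a,c} ⊢ (no moves)
Reachable graph of Q (2 states):
  t0 = rec X. c.(a.0)\{a,c} + b.X ⊢ —b→ t0, —c→ t1
  t1 = (a.0)\{a,c} ⊢ (no moves)
Run σ = ⟨cc⟩ on P: start {s0}
  [1] c ⇒ {s0, s1}
  [2] c ⇒ {s0, s1}
  — P admits the full trace.
Run σ = ⟨cc⟩ on Q: start {t0}
  [1] c ⇒ {t1}
  [2] c ⇒ no successor for Q

traces(P) ≠ traces(Q) — witness ⟨cc⟩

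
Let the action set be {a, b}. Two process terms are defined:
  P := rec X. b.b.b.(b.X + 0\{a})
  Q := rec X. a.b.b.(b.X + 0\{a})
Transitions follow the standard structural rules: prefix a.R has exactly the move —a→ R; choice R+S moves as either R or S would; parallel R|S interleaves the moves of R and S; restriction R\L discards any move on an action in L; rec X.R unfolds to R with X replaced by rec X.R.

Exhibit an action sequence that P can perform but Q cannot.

b

Reachable graph of P (4 states):
  u0 = rec X. b.b.b.(b.X + 0\{a}) has moves —b→ u1
  u1 = b.b.(b.(rec X. b.b.b.(b.X + 0\{a})) + 0\{a}) has moves —b→ u2
  u2 = b.(b.(rec X. b.b.b.(b.X + 0\{a})) + 0\{a}) has moves —b→ u3
  u3 = b.(rec X. b.b.b.(b.X + 0\{a})) + 0\{a} has moves —b→ u0
Reachable graph of Q (4 states):
  v0 = rec X. a.b.b.(b.X + 0\{a}) has moves —a→ v1
  v1 = b.b.(b.(rec X. a.b.b.(b.X + 0\{a})) + 0\{a}) has moves —b→ v2
  v2 = b.(b.(rec X. a.b.b.(b.X + 0\{a})) + 0\{a}) has moves —b→ v3
  v3 = b.(rec X. a.b.b.(b.X + 0\{a})) + 0\{a} has moves —b→ v0
Trace ⟨b⟩ through P, begin at {u0}:
  step 1 (b): {u1}
  P completes σ.
Trace ⟨b⟩ through Q, begin at {v0}:
  step 1 (b): no successor for Q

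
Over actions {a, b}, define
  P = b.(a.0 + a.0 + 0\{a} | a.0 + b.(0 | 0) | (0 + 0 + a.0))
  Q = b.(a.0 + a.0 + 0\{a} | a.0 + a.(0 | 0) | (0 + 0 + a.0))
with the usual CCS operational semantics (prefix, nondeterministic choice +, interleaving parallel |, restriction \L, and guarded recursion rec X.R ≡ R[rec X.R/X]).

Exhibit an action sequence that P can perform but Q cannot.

bb

LTS(P): 7 reachable states
  u0 = b.(a.0 + a.0 + 0\{a} | a.0 + b.(0 | 0) | (0 + 0 + a.0)) has moves -b-> u1
  u1 = a.0 + a.0 + 0\{a} | a.0 + b.(0 | 0) | (0 + 0 + a.0) has moves -a-> u2, -a-> u3, -a-> u4, -b-> u5
  u2 = 0 has moves deadlocked
  u3 = 0\{a} | 0 has moves deadlocked
  u4 = b.(0 | 0) | 0 has moves -b-> u6
  u5 = 0 | 0 | (0 + 0 + a.0) has moves -a-> u6
  u6 = 0 | 0 | 0 has moves deadlocked
LTS(Q): 7 reachable states
  v0 = b.(a.0 + a.0 + 0\{a} | a.0 + a.(0 | 0) | (0 + 0 + a.0)) has moves -b-> v1
  v1 = a.0 + a.0 + 0\{a} | a.0 + a.(0 | 0) | (0 + 0 + a.0) has moves -a-> v2, -a-> v3, -a-> v4, -a-> v5
  v2 = 0 has moves deadlocked
  v3 = 0 | 0 | (0 + 0 + a.0) has moves -a-> v6
  v4 = 0\{a} | 0 has moves deadlocked
  v5 = a.(0 | 0) | 0 has moves -a-> v6
  v6 = 0 | 0 | 0 has moves deadlocked
Run σ = ⟨bb⟩ on P: start {u0}
  step 1 (b): {u1}
  step 2 (b): {u5}
  ✓ P
Run σ = ⟨bb⟩ on Q: start {v0}
  step 1 (b): {v1}
  step 2 (b): ∅ (Q stuck)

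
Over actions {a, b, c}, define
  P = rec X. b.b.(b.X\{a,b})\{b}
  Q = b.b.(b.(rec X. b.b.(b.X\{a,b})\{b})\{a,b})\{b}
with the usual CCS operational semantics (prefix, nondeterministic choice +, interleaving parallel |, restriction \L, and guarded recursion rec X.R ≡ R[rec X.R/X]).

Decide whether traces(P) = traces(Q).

Reachable graph of P (3 states):
  m0 = rec X. b.b.(b.X\{a,b})\{b} → ··b··> m1
  m1 = b.(b.(rec X. b.b.(b.X\{a,b})\{b})\{a,b})\{b} → ··b··> m2
  m2 = (b.(rec X. b.b.(b.X\{a,b})\{b})\{a,b})\{b} → (no moves)
Reachable graph of Q (3 states):
  n0 = b.b.(b.(rec X. b.b.(b.X\{a,b})\{b})\{a,b})\{b} → ··b··> n1
  n1 = b.(b.(rec X. b.b.(b.X\{a,b})\{b})\{a,b})\{b} → ··b··> n2
  n2 = (b.(rec X. b.b.(b.X\{a,b})\{b})\{a,b})\{b} → (no moves)
Partition-refinement fixed point:
  B0 = {m0, n0}
  B1 = {m1, n1}
  B2 = {m2, n2}
m0 ∈ B0, n0 ∈ B0 → same block
Bisimilar ⇒ trace-equivalent.

trace-equivalent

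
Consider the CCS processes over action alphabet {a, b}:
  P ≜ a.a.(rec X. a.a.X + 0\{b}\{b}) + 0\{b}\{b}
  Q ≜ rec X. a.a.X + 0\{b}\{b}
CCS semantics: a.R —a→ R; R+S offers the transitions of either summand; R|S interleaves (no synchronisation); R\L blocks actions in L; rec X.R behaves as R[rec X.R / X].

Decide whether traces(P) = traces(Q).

LTS(P): 3 reachable states
  m0 = a.a.(rec X. a.a.X + 0\{b}\{b}) + 0\{b}\{b} → ··a··> m1
  m1 = a.(rec X. a.a.X + 0\{b}\{b}) → ··a··> m2
  m2 = rec X. a.a.X + 0\{b}\{b} → ··a··> m1
LTS(Q): 2 reachable states
  n0 = rec X. a.a.X + 0\{b}\{b} → ··a··> n1
  n1 = a.(rec X. a.a.X + 0\{b}\{b}) → ··a··> n0
Bisimilarity quotient blocks:
  B0 = {m0, m1, m2, n0, n1}
m0 ∈ B0, n0 ∈ B0 → same block
Bisimilar ⇒ trace-equivalent.

traces(P) = traces(Q)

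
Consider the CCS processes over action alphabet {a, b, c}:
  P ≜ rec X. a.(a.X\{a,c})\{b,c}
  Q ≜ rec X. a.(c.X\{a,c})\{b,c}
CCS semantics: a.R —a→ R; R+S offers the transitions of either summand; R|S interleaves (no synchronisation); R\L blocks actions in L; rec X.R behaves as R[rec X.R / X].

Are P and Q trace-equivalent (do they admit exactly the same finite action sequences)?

P's transition system — 3 states:
  s0 = rec X. a.(a.X\{a,c})\{b,c} → -a-> s1
  s1 = (a.(rec X. a.(a.X\{a,c})\{b,c})\{a,c})\{b,c} → -a-> s2
  s2 = (rec X. a.(a.X\{a,c})\{b,c})\{a,c}\{b,c} → stopped
Q's transition system — 2 states:
  t0 = rec X. a.(c.X\{a,c})\{b,c} → -a-> t1
  t1 = (c.(rec X. a.(c.X\{a,c})\{b,c})\{a,c})\{b,c} → stopped
Run σ = ⟨aa⟩ on P: start {s0}
  after a @ step 1: {s1}
  after a @ step 2: {s2}
  ✓ P
Run σ = ⟨aa⟩ on Q: start {t0}
  after a @ step 1: {t1}
  after a @ step 2: ∅ (Q stuck)

NO — witness ⟨aa⟩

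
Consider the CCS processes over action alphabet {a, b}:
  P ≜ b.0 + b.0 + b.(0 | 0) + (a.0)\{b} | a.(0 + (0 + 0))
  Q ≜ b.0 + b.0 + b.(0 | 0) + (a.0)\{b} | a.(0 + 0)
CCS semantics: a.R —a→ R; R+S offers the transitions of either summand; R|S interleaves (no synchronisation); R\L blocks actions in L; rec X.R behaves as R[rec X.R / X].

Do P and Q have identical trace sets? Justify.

YES

P's transition system — 6 states:
  u0 = b.0 + b.0 + b.(0 | 0) + (a.0)\{b} | a.(0 + (0 + 0)) → —a→ u1, —a→ u2, —b→ u3, —b→ u4
  u1 = (a.0)\{b} | (0 + (0 + 0)) → —a→ u5
  u2 = 0\{b} | a.(0 + (0 + 0)) → —a→ u5
  u3 = 0 → (no moves)
  u4 = 0 | 0 → (no moves)
  u5 = 0\{b} | (0 + (0 + 0)) → (no moves)
Q's transition system — 6 states:
  v0 = b.0 + b.0 + b.(0 | 0) + (a.0)\{b} | a.(0 + 0) → —a→ v1, —a→ v2, —b→ v3, —b→ v4
  v1 = (a.0)\{b} | (0 + 0) → —a→ v5
  v2 = 0\{b} | a.(0 + 0) → —a→ v5
  v3 = 0 → (no moves)
  v4 = 0 | 0 → (no moves)
  v5 = 0\{b} | (0 + 0) → (no moves)
Coarsest stable partition (strong bisimilarity classes):
  B0 = {u0, v0}
  B1 = {u1, u2, v1, v2}
  B2 = {u3, u4, u5, v3, v4, v5}
u0 ∈ B0, v0 ∈ B0 → same block
Bisimilar ⇒ trace-equivalent.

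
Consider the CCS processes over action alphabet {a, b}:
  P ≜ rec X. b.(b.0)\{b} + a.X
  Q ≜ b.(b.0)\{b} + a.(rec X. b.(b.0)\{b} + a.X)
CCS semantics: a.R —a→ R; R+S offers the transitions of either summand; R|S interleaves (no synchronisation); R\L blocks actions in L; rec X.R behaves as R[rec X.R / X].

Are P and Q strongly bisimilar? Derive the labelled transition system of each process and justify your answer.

bisimilar

Reachable graph of P (2 states):
  s0 = rec X. b.(b.0)\{b} + a.X ⊢ -a-> s0, -b-> s1
  s1 = (b.0)\{b} ⊢ ∅
Reachable graph of Q (3 states):
  t0 = b.(b.0)\{b} + a.(rec X. b.(b.0)\{b} + a.X) ⊢ -a-> t1, -b-> t2
  t1 = rec X. b.(b.0)\{b} + a.X ⊢ -a-> t1, -b-> t2
  t2 = (b.0)\{b} ⊢ ∅
Bisimilarity quotient blocks:
  B0 = {s0, t0, t1}
  B1 = {s1, t2}
s0 ∈ B0, t0 ∈ B0 → same block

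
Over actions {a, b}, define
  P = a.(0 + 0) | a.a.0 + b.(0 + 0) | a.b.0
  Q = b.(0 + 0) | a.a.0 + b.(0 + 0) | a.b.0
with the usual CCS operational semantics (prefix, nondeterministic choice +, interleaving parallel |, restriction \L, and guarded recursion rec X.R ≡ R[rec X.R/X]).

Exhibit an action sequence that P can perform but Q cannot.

aaa

LTS(P): 10 reachable states
  u0 = a.(0 + 0) | a.a.0 + b.(0 + 0) | a.b.0 → ··a··> u1, ··a··> u2, ··a··> u3, ··b··> u4
  u1 = (0 + 0) | a.a.0 → ··a··> u5
  u2 = a.(0 + 0) | a.0 → ··a··> u5, ··a··> u6
  u3 = b.(0 + 0) | b.0 → ··b··> u7, ··b··> u8
  u4 = (0 + 0) | a.b.0 → ··a··> u7
  u5 = (0 + 0) | a.0 → ··a··> u9
  u6 = a.(0 + 0) | 0 → ··a··> u9
  u7 = (0 + 0) | b.0 → ··b··> u9
  u8 = b.(0 + 0) | 0 → ··b··> u9
  u9 = (0 + 0) | 0 → ∅
LTS(Q): 9 reachable states
  v0 = b.(0 + 0) | a.a.0 + b.(0 + 0) | a.b.0 → ··a··> v1, ··a··> v2, ··b··> v3, ··b··> v4
  v1 = b.(0 + 0) | a.0 → ··a··> v5, ··b··> v6
  v2 = b.(0 + 0) | b.0 → ··b··> v5, ··b··> v7
  v3 = (0 + 0) | a.a.0 → ··a··> v6
  v4 = (0 + 0) | a.b.0 → ··a··> v7
  v5 = b.(0 + 0) | 0 → ··b··> v8
  v6 = (0 + 0) | a.0 → ··a··> v8
  v7 = (0 + 0) | b.0 → ··b··> v8
  v8 = (0 + 0) | 0 → ∅
Executing aaa from P (initial set {u0}):
  after a @ step 1: {u1, u2, u3}
  after a @ step 2: {u5, u6}
  after a @ step 3: {u9}
  — P admits the full trace.
Executing aaa from Q (initial set {v0}):
  after a @ step 1: {v1, v2}
  after a @ step 2: {v5}
  after a @ step 3: ∅  — Q cannot continue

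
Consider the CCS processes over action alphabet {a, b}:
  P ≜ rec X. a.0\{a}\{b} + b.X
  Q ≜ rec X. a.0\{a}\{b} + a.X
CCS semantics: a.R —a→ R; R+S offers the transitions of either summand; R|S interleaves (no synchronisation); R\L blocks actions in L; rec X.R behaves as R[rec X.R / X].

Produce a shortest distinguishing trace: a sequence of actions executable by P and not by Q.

P's transition system — 2 states:
  m0 = rec X. a.0\{a}\{b} + b.X has moves -a-> m1, -b-> m0
  m1 = 0\{a}\{b} has moves deadlocked
Q's transition system — 2 states:
  n0 = rec X. a.0\{a}\{b} + a.X has moves -a-> n0, -a-> n1
  n1 = 0\{a}\{b} has moves deadlocked
Executing b from P (initial set {m0}):
  after b @ step 1: {m0}
  ✓ P
Executing b from Q (initial set {n0}):
  after b @ step 1: ∅  — Q cannot continue

b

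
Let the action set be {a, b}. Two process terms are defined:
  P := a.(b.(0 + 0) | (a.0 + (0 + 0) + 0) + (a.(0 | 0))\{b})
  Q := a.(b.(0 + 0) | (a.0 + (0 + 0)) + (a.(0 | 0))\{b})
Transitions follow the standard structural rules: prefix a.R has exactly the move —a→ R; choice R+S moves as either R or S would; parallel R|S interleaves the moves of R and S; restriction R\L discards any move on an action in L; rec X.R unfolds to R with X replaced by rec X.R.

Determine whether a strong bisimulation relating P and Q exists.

P ~ Q

LTS(P): 6 reachable states
  m0 = a.(b.(0 + 0) | (a.0 + (0 + 0) + 0) + (a.(0 | 0))\{b}) | --a--▸ m1
  m1 = b.(0 + 0) | (a.0 + (0 + 0) + 0) + (a.(0 | 0))\{b} | --a--▸ m2, --a--▸ m3, --b--▸ m4
  m2 = (0 | 0)\{b} | deadlocked
  m3 = b.(0 + 0) | 0 | --b--▸ m5
  m4 = (0 + 0) | (a.0 + (0 + 0) + 0) | --a--▸ m5
  m5 = (0 + 0) | 0 | deadlocked
LTS(Q): 6 reachable states
  n0 = a.(b.(0 + 0) | (a.0 + (0 + 0)) + (a.(0 | 0))\{b}) | --a--▸ n1
  n1 = b.(0 + 0) | (a.0 + (0 + 0)) + (a.(0 | 0))\{b} | --a--▸ n2, --a--▸ n3, --b--▸ n4
  n2 = (0 | 0)\{b} | deadlocked
  n3 = b.(0 + 0) | 0 | --b--▸ n5
  n4 = (0 + 0) | (a.0 + (0 + 0)) | --a--▸ n5
  n5 = (0 + 0) | 0 | deadlocked
Coarsest stable partition (strong bisimilarity classes):
  B0 = {m0, n0}
  B1 = {m1, n1}
  B2 = {m4, n4}
  B3 = {m2, m5, n2, n5}
  B4 = {m3, n3}
m0 ∈ B0, n0 ∈ B0 → same block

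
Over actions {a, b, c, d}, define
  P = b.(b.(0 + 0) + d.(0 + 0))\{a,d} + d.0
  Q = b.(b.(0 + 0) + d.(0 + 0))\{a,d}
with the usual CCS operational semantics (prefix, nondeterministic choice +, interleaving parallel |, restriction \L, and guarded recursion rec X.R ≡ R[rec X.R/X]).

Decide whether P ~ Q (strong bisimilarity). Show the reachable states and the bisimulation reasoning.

Reachable graph of P (4 states):
  u0 = b.(b.(0 + 0) + d.(0 + 0))\{a,d} + d.0 | ··b··> u1, ··d··> u2
  u1 = (b.(0 + 0) + d.(0 + 0))\{a,d} | ··b··> u3
  u2 = 0 | ·
  u3 = (0 + 0)\{a,d} | ·
Reachable graph of Q (3 states):
  v0 = b.(b.(0 + 0) + d.(0 + 0))\{a,d} | ··b··> v1
  v1 = (b.(0 + 0) + d.(0 + 0))\{a,d} | ··b··> v2
  v2 = (0 + 0)\{a,d} | ·
Bisimilarity quotient blocks:
  B0 = {u0}
  B1 = {u1, v1}
  B2 = {u2, u3, v2}
  B3 = {v0}
u0 ∈ B0, v0 ∈ B3 → different blocks

P ≁ Q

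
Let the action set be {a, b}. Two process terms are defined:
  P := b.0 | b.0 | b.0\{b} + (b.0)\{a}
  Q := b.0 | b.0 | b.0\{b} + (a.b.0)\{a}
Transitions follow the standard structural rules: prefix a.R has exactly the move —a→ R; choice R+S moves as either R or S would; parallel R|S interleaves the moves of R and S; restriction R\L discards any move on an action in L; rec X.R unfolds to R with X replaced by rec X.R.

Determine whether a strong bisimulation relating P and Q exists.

P's transition system — 9 states:
  p0 = b.0 | b.0 | b.0\{b} + (b.0)\{a} → --b--▸ p1, --b--▸ p2, --b--▸ p3, --b--▸ p4
  p1 = 0 | b.0 | b.0\{b} → --b--▸ p5, --b--▸ p6
  p2 = 0\{a} → ·
  p3 = b.0 | 0 | b.0\{b} → --b--▸ p5, --b--▸ p7
  p4 = b.0 | b.0 | 0\{b} → --b--▸ p6, --b--▸ p7
  p5 = 0 | 0 | b.0\{b} → --b--▸ p8
  p6 = 0 | b.0 | 0\{b} → --b--▸ p8
  p7 = b.0 | 0 | 0\{b} → --b--▸ p8
  p8 = 0 | 0 | 0\{b} → ·
Q's transition system — 8 states:
  q0 = b.0 | b.0 | b.0\{b} + (a.b.0)\{a} → --b--▸ q1, --b--▸ q2, --b--▸ q3
  q1 = 0 | b.0 | b.0\{b} → --b--▸ q4, --b--▸ q5
  q2 = b.0 | 0 | b.0\{b} → --b--▸ q4, --b--▸ q6
  q3 = b.0 | b.0 | 0\{b} → --b--▸ q5, --b--▸ q6
  q4 = 0 | 0 | b.0\{b} → --b--▸ q7
  q5 = 0 | b.0 | 0\{b} → --b--▸ q7
  q6 = b.0 | 0 | 0\{b} → --b--▸ q7
  q7 = 0 | 0 | 0\{b} → ·
Partition-refinement fixed point:
  B0 = {p0}
  B1 = {p2, p8, q7}
  B2 = {p1, p3, p4, q1, q2, q3}
  B3 = {p5, p6, p7, q4, q5, q6}
  B4 = {q0}
p0 ∈ B0, q0 ∈ B4 → different blocks

NO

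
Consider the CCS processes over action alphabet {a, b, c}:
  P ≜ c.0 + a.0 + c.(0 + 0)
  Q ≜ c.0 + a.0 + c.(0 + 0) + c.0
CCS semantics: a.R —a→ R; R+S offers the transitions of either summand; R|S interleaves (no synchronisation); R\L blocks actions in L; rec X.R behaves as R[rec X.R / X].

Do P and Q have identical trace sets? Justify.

P's transition system — 3 states:
  u0 = c.0 + a.0 + c.(0 + 0) → ··a··> u1, ··c··> u1, ··c··> u2
  u1 = 0 → deadlocked
  u2 = 0 + 0 → deadlocked
Q's transition system — 3 states:
  v0 = c.0 + a.0 + c.(0 + 0) + c.0 → ··a··> v1, ··c··> v1, ··c··> v2
  v1 = 0 → deadlocked
  v2 = 0 + 0 → deadlocked
Partition-refinement fixed point:
  B0 = {u0, v0}
  B1 = {u1, u2, v1, v2}
u0 ∈ B0, v0 ∈ B0 → same block
Bisimilar ⇒ trace-equivalent.

YES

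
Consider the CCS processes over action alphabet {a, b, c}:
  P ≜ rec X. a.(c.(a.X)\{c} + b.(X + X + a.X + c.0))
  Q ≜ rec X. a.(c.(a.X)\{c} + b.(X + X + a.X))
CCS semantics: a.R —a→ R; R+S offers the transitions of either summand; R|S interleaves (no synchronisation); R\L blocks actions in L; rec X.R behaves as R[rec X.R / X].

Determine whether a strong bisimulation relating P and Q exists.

not bisimilar

LTS(P): 8 reachable states
  m0 = rec X. a.(c.(a.X)\{c} + b.(X + X + a.X + c.0)) → ··a··> m1
  m1 = c.(a.(rec X. a.(c.(a.X)\{c} + b.(X + X + a.X + c.0))))\{c} + b.((rec X. a.(c.(a.X)\{c} + b.(X + X + a.X + c.0))) + (rec X. a.(c.(a.X)\{c} + b.(X + X + a.X + c.0))) + a.(rec X. a.(c.(a.X)\{c} + b.(X + X + a.X + c.0))) + c.0) → ··b··> m2, ··c··> m3
  m2 = (rec X. a.(c.(a.X)\{c} + b.(X + X + a.X + c.0))) + (rec X. a.(c.(a.X)\{c} + b.(X + X + a.X + c.0))) + a.(rec X. a.(c.(a.X)\{c} + b.(X + X + a.X + c.0))) + c.0 → ··a··> m0, ··a··> m1, ··c··> m4
  m3 = (a.(rec X. a.(c.(a.X)\{c} + b.(X + X + a.X + c.0))))\{c} → ··a··> m5
  m4 = 0 → ∅
  m5 = (rec X. a.(c.(a.X)\{c} + b.(X + X + a.X + c.0)))\{c} → ··a··> m6
  m6 = (c.(a.(rec X. a.(c.(a.X)\{c} + b.(X + X + a.X + c.0))))\{c} + b.((rec X. a.(c.(a.X)\{c} + b.(X + X + a.X + c.0))) + (rec X. a.(c.(a.X)\{c} + b.(X + X + a.X + c.0))) + a.(rec X. a.(c.(a.X)\{c} + b.(X + X + a.X + c.0))) + c.0))\{c} → ··b··> m7
  m7 = ((rec X. a.(c.(a.X)\{c} + b.(X + X + a.X + c.0))) + (rec X. a.(c.(a.X)\{c} + b.(X + X + a.X + c.0))) + a.(rec X. a.(c.(a.X)\{c} + b.(X + X + a.X + c.0))) + c.0)\{c} → ··a··> m5, ··a··> m6
LTS(Q): 7 reachable states
  n0 = rec X. a.(c.(a.X)\{c} + b.(X + X + a.X)) → ··a··> n1
  n1 = c.(a.(rec X. a.(c.(a.X)\{c} + b.(X + X + a.X))))\{c} + b.((rec X. a.(c.(a.X)\{c} + b.(X + X + a.X))) + (rec X. a.(c.(a.X)\{c} + b.(X + X + a.X))) + a.(rec X. a.(c.(a.X)\{c} + b.(X + X + a.X)))) → ··b··> n2, ··c··> n3
  n2 = (rec X. a.(c.(a.X)\{c} + b.(X + X + a.X))) + (rec X. a.(c.(a.X)\{c} + b.(X + X + a.X))) + a.(rec X. a.(c.(a.X)\{c} + b.(X + X + a.X))) → ··a··> n0, ··a··> n1
  n3 = (a.(rec X. a.(c.(a.X)\{c} + b.(X + X + a.X))))\{c} → ··a··> n4
  n4 = (rec X. a.(c.(a.X)\{c} + b.(X + X + a.X)))\{c} → ··a··> n5
  n5 = (c.(a.(rec X. a.(c.(a.X)\{c} + b.(X + X + a.X))))\{c} + b.((rec X. a.(c.(a.X)\{c} + b.(X + X + a.X))) + (rec X. a.(c.(a.X)\{c} + b.(X + X + a.X))) + a.(rec X. a.(c.(a.X)\{c} + b.(X + X + a.X)))))\{c} → ··b··> n6
  n6 = ((rec X. a.(c.(a.X)\{c} + b.(X + X + a.X))) + (rec X. a.(c.(a.X)\{c} + b.(X + X + a.X))) + a.(rec X. a.(c.(a.X)\{c} + b.(X + X + a.X))))\{c} → ··a··> n4, ··a··> n5
Coarsest stable partition (strong bisimilarity classes):
  B0 = {m0}
  B1 = {m1}
  B2 = {m3, n3}
  B3 = {m5, n4}
  B4 = {m6, n5}
  B5 = {m7, n6}
  B6 = {m2}
  B7 = {m4}
  B8 = {n0}
  B9 = {n1}
  B10 = {n2}
m0 ∈ B0, n0 ∈ B8 → different blocks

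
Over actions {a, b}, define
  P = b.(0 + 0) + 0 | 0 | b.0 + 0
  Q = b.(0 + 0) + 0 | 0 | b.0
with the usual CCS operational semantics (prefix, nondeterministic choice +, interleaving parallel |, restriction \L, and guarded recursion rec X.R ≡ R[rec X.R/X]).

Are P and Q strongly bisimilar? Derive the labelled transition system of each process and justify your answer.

P ~ Q

P's transition system — 3 states:
  s0 = b.(0 + 0) + 0 | 0 | b.0 + 0 → =b=> s1, =b=> s2
  s1 = 0 + 0 → (no moves)
  s2 = 0 | 0 | 0 → (no moves)
Q's transition system — 3 states:
  t0 = b.(0 + 0) + 0 | 0 | b.0 → =b=> t1, =b=> t2
  t1 = 0 + 0 → (no moves)
  t2 = 0 | 0 | 0 → (no moves)
Coarsest stable partition (strong bisimilarity classes):
  B0 = {s0, t0}
  B1 = {s1, s2, t1, t2}
s0 ∈ B0, t0 ∈ B0 → same block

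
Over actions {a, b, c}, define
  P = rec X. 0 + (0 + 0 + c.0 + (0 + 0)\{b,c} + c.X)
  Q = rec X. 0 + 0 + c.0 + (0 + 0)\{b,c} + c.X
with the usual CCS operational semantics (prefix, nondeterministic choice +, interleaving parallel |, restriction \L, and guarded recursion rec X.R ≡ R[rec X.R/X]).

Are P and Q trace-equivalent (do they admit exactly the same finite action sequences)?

P's transition system — 2 states:
  s0 = rec X. 0 + (0 + 0 + c.0 + (0 + 0)\{b,c} + c.X) :: ··c··> s0, ··c··> s1
  s1 = 0 :: stopped
Q's transition system — 2 states:
  t0 = rec X. 0 + 0 + c.0 + (0 + 0)\{b,c} + c.X :: ··c··> t0, ··c··> t1
  t1 = 0 :: stopped
Partition-refinement fixed point:
  B0 = {s0, t0}
  B1 = {s1, t1}
s0 ∈ B0, t0 ∈ B0 → same block
Bisimilar ⇒ trace-equivalent.

YES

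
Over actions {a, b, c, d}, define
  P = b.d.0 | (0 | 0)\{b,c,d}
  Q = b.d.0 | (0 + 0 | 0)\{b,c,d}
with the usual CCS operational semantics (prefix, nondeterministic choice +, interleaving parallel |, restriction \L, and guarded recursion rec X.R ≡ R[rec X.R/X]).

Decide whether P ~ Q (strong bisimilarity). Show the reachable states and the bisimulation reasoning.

Reachable graph of P (3 states):
  s0 = b.d.0 | (0 | 0)\{b,c,d} has moves —b→ s1
  s1 = d.0 | (0 | 0)\{b,c,d} has moves —d→ s2
  s2 = 0 | (0 | 0)\{b,c,d} has moves stopped
Reachable graph of Q (3 states):
  t0 = b.d.0 | (0 + 0 | 0)\{b,c,d} has moves —b→ t1
  t1 = d.0 | (0 + 0 | 0)\{b,c,d} has moves —d→ t2
  t2 = 0 | (0 + 0 | 0)\{b,c,d} has moves stopped
Coarsest stable partition (strong bisimilarity classes):
  B0 = {s0, t0}
  B1 = {s1, t1}
  B2 = {s2, t2}
s0 ∈ B0, t0 ∈ B0 → same block

P ~ Q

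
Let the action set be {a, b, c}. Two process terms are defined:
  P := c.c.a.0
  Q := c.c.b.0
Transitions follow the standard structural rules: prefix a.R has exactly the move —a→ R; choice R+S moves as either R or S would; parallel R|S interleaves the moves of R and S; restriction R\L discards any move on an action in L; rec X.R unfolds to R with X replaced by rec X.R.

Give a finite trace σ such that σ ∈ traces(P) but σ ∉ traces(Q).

LTS(P): 4 reachable states
  s0 = c.c.a.0 ⊢ -c-> s1
  s1 = c.a.0 ⊢ -c-> s2
  s2 = a.0 ⊢ -a-> s3
  s3 = 0 ⊢ deadlocked
LTS(Q): 4 reachable states
  t0 = c.c.b.0 ⊢ -c-> t1
  t1 = c.b.0 ⊢ -c-> t2
  t2 = b.0 ⊢ -b-> t3
  t3 = 0 ⊢ deadlocked
Run σ = ⟨cca⟩ on P: start {s0}
  step 1 (c): {s1}
  step 2 (c): {s2}
  step 3 (a): {s3}
  — P admits the full trace.
Run σ = ⟨cca⟩ on Q: start {t0}
  step 1 (c): {t1}
  step 2 (c): {t2}
  step 3 (a): ∅  — Q cannot continue

cca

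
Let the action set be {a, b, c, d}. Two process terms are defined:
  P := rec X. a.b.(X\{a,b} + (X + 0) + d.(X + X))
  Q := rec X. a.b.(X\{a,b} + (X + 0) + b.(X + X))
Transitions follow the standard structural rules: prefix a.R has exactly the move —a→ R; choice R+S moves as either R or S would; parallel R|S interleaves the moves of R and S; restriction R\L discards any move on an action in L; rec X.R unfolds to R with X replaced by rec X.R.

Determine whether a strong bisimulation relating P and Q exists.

Reachable graph of P (4 states):
  m0 = rec X. a.b.(X\{a,b} + (X + 0) + d.(X + X)) → =a=> m1
  m1 = b.((rec X. a.b.(X\{a,b} + (X + 0) + d.(X + X)))\{a,b} + ((rec X. a.b.(X\{a,b} + (X + 0) + d.(X + X))) + 0) + d.((rec X. a.b.(X\{a,b} + (X + 0) + d.(X + X))) + (rec X. a.b.(X\{a,b} + (X + 0) + d.(X + X))))) → =b=> m2
  m2 = (rec X. a.b.(X\{a,b} + (X + 0) + d.(X + X)))\{a,b} + ((rec X. a.b.(X\{a,b} + (X + 0) + d.(X + X))) + 0) + d.((rec X. a.b.(X\{a,b} + (X + 0) + d.(X + X))) + (rec X. a.b.(X\{a,b} + (X + 0) + d.(X + X)))) → =a=> m1, =d=> m3
  m3 = (rec X. a.b.(X\{a,b} + (X + 0) + d.(X + X))) + (rec X. a.b.(X\{a,b} + (X + 0) + d.(X + X))) → =a=> m1
Reachable graph of Q (4 states):
  n0 = rec X. a.b.(X\{a,b} + (X + 0) + b.(X + X)) → =a=> n1
  n1 = b.((rec X. a.b.(X\{a,b} + (X + 0) + b.(X + X)))\{a,b} + ((rec X. a.b.(X\{a,b} + (X + 0) + b.(X + X))) + 0) + b.((rec X. a.b.(X\{a,b} + (X + 0) + b.(X + X))) + (rec X. a.b.(X\{a,b} + (X + 0) + b.(X + X))))) → =b=> n2
  n2 = (rec X. a.b.(X\{a,b} + (X + 0) + b.(X + X)))\{a,b} + ((rec X. a.b.(X\{a,b} + (X + 0) + b.(X + X))) + 0) + b.((rec X. a.b.(X\{a,b} + (X + 0) + b.(X + X))) + (rec X. a.b.(X\{a,b} + (X + 0) + b.(X + X)))) → =a=> n1, =b=> n3
  n3 = (rec X. a.b.(X\{a,b} + (X + 0) + b.(X + X))) + (rec X. a.b.(X\{a,b} + (X + 0) + b.(X + X))) → =a=> n1
Coarsest stable partition (strong bisimilarity classes):
  B0 = {m0, m3}
  B1 = {m1}
  B2 = {m2}
  B3 = {n0, n3}
  B4 = {n1}
  B5 = {n2}
m0 ∈ B0, n0 ∈ B3 → different blocks

NO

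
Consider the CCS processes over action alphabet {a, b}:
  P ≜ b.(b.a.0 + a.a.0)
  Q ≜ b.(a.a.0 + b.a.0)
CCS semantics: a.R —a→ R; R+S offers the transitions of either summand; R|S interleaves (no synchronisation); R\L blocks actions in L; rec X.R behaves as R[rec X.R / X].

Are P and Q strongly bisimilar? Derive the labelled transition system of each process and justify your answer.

bisimilar

P's transition system — 4 states:
  u0 = b.(b.a.0 + a.a.0) has moves ··b··> u1
  u1 = b.a.0 + a.a.0 has moves ··a··> u2, ··b··> u2
  u2 = a.0 has moves ··a··> u3
  u3 = 0 has moves (no moves)
Q's transition system — 4 states:
  v0 = b.(a.a.0 + b.a.0) has moves ··b··> v1
  v1 = a.a.0 + b.a.0 has moves ··a··> v2, ··b··> v2
  v2 = a.0 has moves ··a··> v3
  v3 = 0 has moves (no moves)
Coarsest stable partition (strong bisimilarity classes):
  B0 = {u0, v0}
  B1 = {u1, v1}
  B2 = {u2, v2}
  B3 = {u3, v3}
u0 ∈ B0, v0 ∈ B0 → same block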